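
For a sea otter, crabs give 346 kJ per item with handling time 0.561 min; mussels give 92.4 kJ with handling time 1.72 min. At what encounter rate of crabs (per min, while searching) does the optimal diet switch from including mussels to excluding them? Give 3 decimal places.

At the threshold, the rate on crabs alone equals the profitability of mussels: λ·346/(1 + λ·0.561) = 92.4/1.72 = 53.72.
Rearranging, λ(346 − 53.72×0.561) = 53.72, so λ = 53.72/315.9 = 0.1701 per min.

0.170 per min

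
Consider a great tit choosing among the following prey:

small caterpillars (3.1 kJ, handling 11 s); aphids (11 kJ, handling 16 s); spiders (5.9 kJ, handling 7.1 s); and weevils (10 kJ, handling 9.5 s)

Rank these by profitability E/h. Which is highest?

Profitability E/h (kJ/s): small caterpillars = 3.1/11 = 0.282, aphids = 11/16 = 0.688, spiders = 5.9/7.1 = 0.831, weevils = 10/9.5 = 1.05.
Ranked: weevils > spiders > aphids > small caterpillars.

weevils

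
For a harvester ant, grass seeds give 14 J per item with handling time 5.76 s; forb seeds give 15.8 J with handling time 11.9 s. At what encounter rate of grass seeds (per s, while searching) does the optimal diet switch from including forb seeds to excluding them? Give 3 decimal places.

Drop forb seeds once their profitability E₂/h₂ falls below the rate achievable on grass seeds alone: E₂/h₂ = λE₁/(1 + λh₁).
Solve for λ: λE₁h₂ = E₂(1 + λh₁) → λ(E₁h₂ − E₂h₁) = E₂ → λ = E₂/(E₁h₂ − E₂h₁).
λ = 15.8/(14×11.9 − 15.8×5.76) = 15.8/75.59 = 0.209 per s.

0.209 per s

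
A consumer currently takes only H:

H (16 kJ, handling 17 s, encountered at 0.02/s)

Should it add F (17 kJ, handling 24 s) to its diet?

Yes

Current rate: (0.02×16)/(1 + 0.02×17) = 0.2388 kJ/s.
Profitability of F: 17/24 = 0.7083 kJ/s.
0.7083 > 0.2388, so adding F raises the average — include it.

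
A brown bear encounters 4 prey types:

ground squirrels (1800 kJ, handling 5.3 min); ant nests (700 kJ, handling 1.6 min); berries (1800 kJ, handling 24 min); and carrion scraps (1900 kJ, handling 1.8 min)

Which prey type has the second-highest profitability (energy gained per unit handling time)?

ant nests

In descending order of E/h:
carrion scraps: 1900/1.8 = 1.06e+03 kJ/min
ant nests: 700/1.6 = 438 kJ/min
ground squirrels: 1800/5.3 = 340 kJ/min
berries: 1800/24 = 75 kJ/min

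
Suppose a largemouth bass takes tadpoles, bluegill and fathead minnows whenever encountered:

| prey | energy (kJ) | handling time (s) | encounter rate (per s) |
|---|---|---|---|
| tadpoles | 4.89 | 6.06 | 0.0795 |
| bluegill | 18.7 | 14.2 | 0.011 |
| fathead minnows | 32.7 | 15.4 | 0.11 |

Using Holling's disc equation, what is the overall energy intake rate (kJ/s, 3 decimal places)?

Energy encountered per unit search time: 0.0795×4.89 + 0.011×18.7 + 0.11×32.7 = 4.191 kJ/s.
Handling time per unit search time: 0.0795×6.06 + 0.011×14.2 + 0.11×15.4 = 2.332.
Rate = 4.191/(1 + 2.332) = 1.258 kJ/s.

1.258 kJ/s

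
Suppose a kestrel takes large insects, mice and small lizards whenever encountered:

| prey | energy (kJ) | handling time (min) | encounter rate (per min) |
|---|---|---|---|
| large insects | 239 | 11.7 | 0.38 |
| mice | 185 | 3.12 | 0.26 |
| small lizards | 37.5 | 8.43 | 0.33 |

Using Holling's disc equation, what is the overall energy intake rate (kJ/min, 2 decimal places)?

Energy encountered per unit search time: 0.38×239 + 0.26×185 + 0.33×37.5 = 151.3 kJ/min.
Handling time per unit search time: 0.38×11.7 + 0.26×3.12 + 0.33×8.43 = 8.039.
Rate = 151.3/(1 + 8.039) = 16.74 kJ/min.

16.74 kJ/min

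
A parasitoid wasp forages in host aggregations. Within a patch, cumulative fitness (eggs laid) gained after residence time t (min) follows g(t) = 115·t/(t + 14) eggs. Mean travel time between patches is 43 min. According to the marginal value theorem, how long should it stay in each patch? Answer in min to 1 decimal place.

24.5 min

Maximise g(t)/(T+t): set derivative to zero → g'(t)(T+t) = g(t).
g'(t) = 115·14/(t + 14)². Setting 115·14/(t+14)² = 115t/[(t+14)(43+t)] gives 14(43+t) = t(t+14), so t² = 14×43 = 602.
t* = √602 = 24.54 min.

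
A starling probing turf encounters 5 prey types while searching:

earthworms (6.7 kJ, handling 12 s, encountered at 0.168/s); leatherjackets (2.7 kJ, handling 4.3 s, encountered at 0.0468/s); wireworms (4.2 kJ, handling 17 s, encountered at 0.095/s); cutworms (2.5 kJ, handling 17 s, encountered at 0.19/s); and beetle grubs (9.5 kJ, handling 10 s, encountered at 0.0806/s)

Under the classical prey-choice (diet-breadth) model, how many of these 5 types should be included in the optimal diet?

Profitabilities (E/h, kJ/s): beetle grubs 0.95, leatherjackets 0.628, earthworms 0.558, wireworms 0.247, cutworms 0.147. Add prey in this order while the next type's profitability exceeds the intake rate on those already taken.
Rate on top 1: 0.424. leatherjackets: 0.628 > 0.424 → include.
Rate on top 2: 0.4444. earthworms: 0.558 > 0.4444 → include.
Rate on top 3: 0.5015. wireworms: 0.247 < 0.5015 → exclude; stop.
Optimal diet: beetle grubs, leatherjackets, earthworms — 3 of 5 types.

3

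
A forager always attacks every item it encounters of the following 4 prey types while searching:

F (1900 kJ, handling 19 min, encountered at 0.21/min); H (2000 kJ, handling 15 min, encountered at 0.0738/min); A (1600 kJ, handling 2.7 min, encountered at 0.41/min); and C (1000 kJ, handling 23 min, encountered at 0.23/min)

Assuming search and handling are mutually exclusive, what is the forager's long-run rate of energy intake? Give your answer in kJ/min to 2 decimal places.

114.66 kJ/min

Energy encountered per unit search time: 0.21×1900 + 0.0738×2000 + 0.41×1600 + 0.23×1000 = 1433 kJ/min.
Handling time per unit search time: 0.21×19 + 0.0738×15 + 0.41×2.7 + 0.23×23 = 11.49.
Rate = 1433/(1 + 11.49) = 114.7 kJ/min.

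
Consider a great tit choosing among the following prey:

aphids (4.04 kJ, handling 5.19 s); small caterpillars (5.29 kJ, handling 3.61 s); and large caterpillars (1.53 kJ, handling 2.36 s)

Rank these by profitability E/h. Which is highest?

small caterpillars

In descending order of E/h:
small caterpillars: 5.29/3.61 = 1.47 kJ/s
aphids: 4.04/5.19 = 0.778 kJ/s
large caterpillars: 1.53/2.36 = 0.648 kJ/s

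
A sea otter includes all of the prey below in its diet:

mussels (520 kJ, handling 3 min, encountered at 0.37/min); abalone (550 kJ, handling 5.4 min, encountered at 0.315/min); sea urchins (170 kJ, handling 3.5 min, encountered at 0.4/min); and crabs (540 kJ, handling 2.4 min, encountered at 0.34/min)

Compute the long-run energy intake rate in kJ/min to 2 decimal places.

102.41 kJ/min

R = Σλ_iE_i / (1 + Σλ_ih_i)
Numerator: 0.37×520 + 0.315×550 + 0.4×170 + 0.34×540 = 617.2
Denominator: 1 + 0.37×3 + 0.315×5.4 + 0.4×3.5 + 0.34×2.4 = 6.027
R = 617.2/6.027 = 102.4 kJ/min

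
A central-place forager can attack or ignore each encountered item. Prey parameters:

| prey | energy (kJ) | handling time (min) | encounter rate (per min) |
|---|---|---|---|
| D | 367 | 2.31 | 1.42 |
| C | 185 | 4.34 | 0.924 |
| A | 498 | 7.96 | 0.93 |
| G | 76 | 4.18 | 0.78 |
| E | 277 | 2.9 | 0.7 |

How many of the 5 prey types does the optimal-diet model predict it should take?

Profitabilities (E/h, kJ/min): D 159, E 95.5, A 62.6, C 42.6, G 18.2. Add prey in this order while the next type's profitability exceeds the intake rate on those already taken.
Rate on top 1: 121.8. E: 95.5 < 121.8 → exclude; stop.
Optimal diet: D — 1 of 5 types.

1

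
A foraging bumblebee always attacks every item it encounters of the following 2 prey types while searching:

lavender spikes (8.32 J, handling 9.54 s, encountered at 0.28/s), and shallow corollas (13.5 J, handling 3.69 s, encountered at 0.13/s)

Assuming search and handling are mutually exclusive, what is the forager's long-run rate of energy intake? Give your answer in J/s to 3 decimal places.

0.984 J/s

R = Σλ_iE_i / (1 + Σλ_ih_i)
Numerator: 0.28×8.32 + 0.13×13.5 = 4.085
Denominator: 1 + 0.28×9.54 + 0.13×3.69 = 4.151
R = 4.085/4.151 = 0.984 J/s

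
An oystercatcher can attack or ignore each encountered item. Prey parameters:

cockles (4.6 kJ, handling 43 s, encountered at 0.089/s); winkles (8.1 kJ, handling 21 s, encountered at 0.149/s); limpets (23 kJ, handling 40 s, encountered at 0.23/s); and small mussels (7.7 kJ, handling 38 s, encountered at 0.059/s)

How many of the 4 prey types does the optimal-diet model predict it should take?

1

E/h in descending order: limpets 0.575, winkles 0.386, small mussels 0.203, cockles 0.107 kJ/s. The optimal diet is the largest prefix of this list for which every included type satisfies E_i/h_i > R on the types above it.
Rate on top 1: 0.5186. winkles: 0.386 < 0.5186 → exclude; stop.
Optimal diet: limpets — 1 of 4 types.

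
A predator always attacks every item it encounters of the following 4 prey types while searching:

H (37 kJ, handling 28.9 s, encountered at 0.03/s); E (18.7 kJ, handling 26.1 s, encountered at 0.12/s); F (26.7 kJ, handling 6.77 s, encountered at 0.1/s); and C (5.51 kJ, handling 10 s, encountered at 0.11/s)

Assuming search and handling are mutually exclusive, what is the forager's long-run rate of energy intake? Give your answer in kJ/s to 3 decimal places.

0.978 kJ/s

Energy encountered per unit search time: 0.03×37 + 0.12×18.7 + 0.1×26.7 + 0.11×5.51 = 6.63 kJ/s.
Handling time per unit search time: 0.03×28.9 + 0.12×26.1 + 0.1×6.77 + 0.11×10 = 5.776.
Rate = 6.63/(1 + 5.776) = 0.9785 kJ/s.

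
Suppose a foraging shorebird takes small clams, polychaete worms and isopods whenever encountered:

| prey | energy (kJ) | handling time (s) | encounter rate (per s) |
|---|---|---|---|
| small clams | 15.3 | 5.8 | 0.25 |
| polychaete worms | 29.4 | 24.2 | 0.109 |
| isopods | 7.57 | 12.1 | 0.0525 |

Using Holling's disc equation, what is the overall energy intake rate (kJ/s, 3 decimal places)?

R = Σλ_iE_i / (1 + Σλ_ih_i)
Numerator: 0.25×15.3 + 0.109×29.4 + 0.0525×7.57 = 7.427
Denominator: 1 + 0.25×5.8 + 0.109×24.2 + 0.0525×12.1 = 5.723
R = 7.427/5.723 = 1.298 kJ/s

1.298 kJ/s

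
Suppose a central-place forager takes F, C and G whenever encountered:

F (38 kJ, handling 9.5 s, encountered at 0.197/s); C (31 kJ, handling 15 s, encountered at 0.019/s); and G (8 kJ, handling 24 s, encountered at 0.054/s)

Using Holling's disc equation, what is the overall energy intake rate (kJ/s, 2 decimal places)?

Energy encountered per unit search time: 0.197×38 + 0.019×31 + 0.054×8 = 8.507 kJ/s.
Handling time per unit search time: 0.197×9.5 + 0.019×15 + 0.054×24 = 3.453.
Rate = 8.507/(1 + 3.453) = 1.911 kJ/s.

1.91 kJ/s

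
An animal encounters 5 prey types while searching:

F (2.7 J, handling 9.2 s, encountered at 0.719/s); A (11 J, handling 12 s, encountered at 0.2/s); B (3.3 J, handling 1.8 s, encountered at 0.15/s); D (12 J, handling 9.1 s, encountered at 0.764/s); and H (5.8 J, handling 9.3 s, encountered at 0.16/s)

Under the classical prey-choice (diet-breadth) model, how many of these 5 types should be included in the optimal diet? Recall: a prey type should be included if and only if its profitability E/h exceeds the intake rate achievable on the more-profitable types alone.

2

Rank by E/h (J/s): B 1.83, D 1.32, A 0.917, H 0.624, F 0.293. Include each in turn until the next type's E/h falls below the running intake rate.
Rate on top 1: 0.3898. D: 1.32 > 0.3898 → include.
Rate on top 2: 1.175. A: 0.917 < 1.175 → exclude; stop.
Optimal diet: B, D — 2 of 5 types.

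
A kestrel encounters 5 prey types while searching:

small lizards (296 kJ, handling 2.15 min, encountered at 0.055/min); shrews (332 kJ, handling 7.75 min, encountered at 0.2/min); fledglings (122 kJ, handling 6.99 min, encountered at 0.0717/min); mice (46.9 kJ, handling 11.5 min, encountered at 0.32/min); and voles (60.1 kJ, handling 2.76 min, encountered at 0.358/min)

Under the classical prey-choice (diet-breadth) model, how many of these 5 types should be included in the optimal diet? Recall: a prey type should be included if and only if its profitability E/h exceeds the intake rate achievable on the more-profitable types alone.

Profitabilities (E/h, kJ/min): small lizards 138, shrews 42.8, voles 21.8, fledglings 17.5, mice 4.08. Add prey in this order while the next type's profitability exceeds the intake rate on those already taken.
Rate on top 1: 14.56. shrews: 42.8 > 14.56 → include.
Rate on top 2: 30.99. voles: 21.8 < 30.99 → exclude; stop.
Optimal diet: small lizards, shrews — 2 of 5 types.

2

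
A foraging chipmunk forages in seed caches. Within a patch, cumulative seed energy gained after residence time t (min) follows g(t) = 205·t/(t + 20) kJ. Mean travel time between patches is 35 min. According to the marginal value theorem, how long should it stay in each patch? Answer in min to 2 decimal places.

Optimal t* satisfies g'(t*) = g(t*)/(T + t*).
g'(t) = 205·20/(t + 20)². Setting 205·20/(t+20)² = 205t/[(t+20)(35+t)] gives 20(35+t) = t(t+20), so t² = 20×35 = 700.
t* = √700 = 26.46 min.

26.46 min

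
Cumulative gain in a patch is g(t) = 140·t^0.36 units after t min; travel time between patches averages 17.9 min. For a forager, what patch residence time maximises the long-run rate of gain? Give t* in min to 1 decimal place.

By the marginal value theorem, leave when the instantaneous gain rate g'(t) equals the habitat-wide average g(t)/(T + t).
g'(t) = 0.36·140·t^-0.64. Setting 0.36·140·t^-0.64 = 140·t^0.36/(17.9+t) gives 0.36(17.9+t) = t, so 0.64·t = 0.36×17.9.
t* = 0.36×17.9/0.64 = 10.07 min.

10.1 min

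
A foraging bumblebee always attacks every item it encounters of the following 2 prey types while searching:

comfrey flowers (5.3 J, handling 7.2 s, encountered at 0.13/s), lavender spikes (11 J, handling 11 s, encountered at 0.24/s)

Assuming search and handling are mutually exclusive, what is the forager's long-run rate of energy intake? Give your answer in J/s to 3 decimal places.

R = Σλ_iE_i / (1 + Σλ_ih_i)
Numerator: 0.13×5.3 + 0.24×11 = 3.329
Denominator: 1 + 0.13×7.2 + 0.24×11 = 4.576
R = 3.329/4.576 = 0.7275 J/s

0.727 J/s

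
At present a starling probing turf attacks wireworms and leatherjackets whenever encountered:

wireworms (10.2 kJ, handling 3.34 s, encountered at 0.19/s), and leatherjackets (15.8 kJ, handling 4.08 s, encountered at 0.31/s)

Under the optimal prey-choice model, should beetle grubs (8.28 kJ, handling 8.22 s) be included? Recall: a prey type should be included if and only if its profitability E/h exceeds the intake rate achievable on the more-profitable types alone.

On wireworms and leatherjackets alone, R = ΣλE/(1+Σλh) = 6.836/2.899 = 2.358 kJ/s.
Profitability of beetle grubs: 8.28/8.22 = 1.007 kJ/s.
1.007 < 2.358, so adding beetle grubs would lower the average — exclude it.

No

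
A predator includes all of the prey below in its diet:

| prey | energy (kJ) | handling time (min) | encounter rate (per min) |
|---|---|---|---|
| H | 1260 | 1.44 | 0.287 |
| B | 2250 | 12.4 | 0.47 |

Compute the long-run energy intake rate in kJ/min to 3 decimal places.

195.976 kJ/min

R = Σλ_iE_i / (1 + Σλ_ih_i)
Numerator: 0.287×1260 + 0.47×2250 = 1419
Denominator: 1 + 0.287×1.44 + 0.47×12.4 = 7.241
R = 1419/7.241 = 196 kJ/min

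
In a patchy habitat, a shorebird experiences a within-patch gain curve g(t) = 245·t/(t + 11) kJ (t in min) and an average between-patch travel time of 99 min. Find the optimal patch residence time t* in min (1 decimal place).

By the marginal value theorem, leave when the instantaneous gain rate g'(t) equals the habitat-wide average g(t)/(T + t).
g'(t) = 245·11/(t + 11)². Setting 245·11/(t+11)² = 245t/[(t+11)(99+t)] gives 11(99+t) = t(t+11), so t² = 11×99 = 1089.
t* = √1089 = 33 min.

33.0 min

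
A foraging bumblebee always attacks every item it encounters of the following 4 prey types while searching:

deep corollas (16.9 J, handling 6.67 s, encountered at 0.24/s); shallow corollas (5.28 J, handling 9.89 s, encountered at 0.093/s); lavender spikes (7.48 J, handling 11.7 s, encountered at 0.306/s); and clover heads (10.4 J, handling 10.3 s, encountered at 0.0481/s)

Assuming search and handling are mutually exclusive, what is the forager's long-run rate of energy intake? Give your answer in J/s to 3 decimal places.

R = (0.24×16.9 + 0.093×5.28 + 0.306×7.48 + 0.0481×10.4) / (1 + 0.24×6.67 + 0.093×9.89 + 0.306×11.7 + 0.0481×10.3) = 7.336/7.596 = 0.9658 J/s.

0.966 J/s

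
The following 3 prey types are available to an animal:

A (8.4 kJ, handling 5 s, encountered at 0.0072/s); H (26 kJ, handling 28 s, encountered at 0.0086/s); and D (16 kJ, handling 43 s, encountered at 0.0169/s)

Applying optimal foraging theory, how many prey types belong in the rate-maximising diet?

3

E/h in descending order: A 1.68, H 0.929, D 0.372 kJ/s. The optimal diet is the largest prefix of this list for which every included type satisfies E_i/h_i > R on the types above it.
Rate on top 1: 0.05838. H: 0.929 > 0.05838 → include.
Rate on top 2: 0.2225. D: 0.372 > 0.2225 → include.
Optimal diet: A, H, D — 3 of 3 types.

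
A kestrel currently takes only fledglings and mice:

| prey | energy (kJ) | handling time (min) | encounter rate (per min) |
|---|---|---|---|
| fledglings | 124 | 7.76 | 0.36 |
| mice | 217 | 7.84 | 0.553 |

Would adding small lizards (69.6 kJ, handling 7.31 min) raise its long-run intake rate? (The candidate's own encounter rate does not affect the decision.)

No

Intake rate on the current diet: R = (0.36×124 + 0.553×217) / (1 + 0.36×7.76 + 0.553×7.84) = 164.6/8.129 = 20.25 kJ/min.
small lizards: E/h = 69.6/7.31 = 9.521 kJ/min.
Since 9.521 < R, time spent handling small lizards is better spent searching.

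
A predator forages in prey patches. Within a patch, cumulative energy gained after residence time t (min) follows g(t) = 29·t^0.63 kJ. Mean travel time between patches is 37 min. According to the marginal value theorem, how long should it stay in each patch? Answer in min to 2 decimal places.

63.00 min

By the marginal value theorem, leave when the instantaneous gain rate g'(t) equals the habitat-wide average g(t)/(T + t).
g'(t) = 0.63·29·t^-0.37. Setting 0.63·29·t^-0.37 = 29·t^0.63/(37+t) gives 0.63(37+t) = t, so 0.37·t = 0.63×37.
t* = 0.63×37/0.37 = 63 min.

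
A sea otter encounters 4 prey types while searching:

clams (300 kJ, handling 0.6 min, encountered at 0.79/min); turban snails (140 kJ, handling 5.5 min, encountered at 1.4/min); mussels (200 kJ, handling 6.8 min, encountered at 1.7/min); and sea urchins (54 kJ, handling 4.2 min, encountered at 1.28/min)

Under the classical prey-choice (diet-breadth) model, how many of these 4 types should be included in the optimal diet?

E/h in descending order: clams 500, mussels 29.4, turban snails 25.5, sea urchins 12.9 kJ/min. The optimal diet is the largest prefix of this list for which every included type satisfies E_i/h_i > R on the types above it.
Rate on top 1: 160.8. mussels: 29.4 < 160.8 → exclude; stop.
Optimal diet: clams — 1 of 4 types.

1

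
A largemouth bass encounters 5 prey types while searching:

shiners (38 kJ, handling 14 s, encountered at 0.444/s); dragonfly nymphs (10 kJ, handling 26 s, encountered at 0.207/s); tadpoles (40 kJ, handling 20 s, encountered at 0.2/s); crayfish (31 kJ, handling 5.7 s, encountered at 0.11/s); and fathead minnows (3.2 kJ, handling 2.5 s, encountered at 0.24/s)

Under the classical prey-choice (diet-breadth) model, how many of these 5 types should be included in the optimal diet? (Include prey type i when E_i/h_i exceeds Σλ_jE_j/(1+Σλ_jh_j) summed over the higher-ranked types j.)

2

Rank by E/h (kJ/s): crayfish 5.44, shiners 2.71, tadpoles 2, fathead minnows 1.28, dragonfly nymphs 0.385. Include each in turn until the next type's E/h falls below the running intake rate.
Rate on top 1: 2.096. shiners: 2.71 > 2.096 → include.
Rate on top 2: 2.586. tadpoles: 2 < 2.586 → exclude; stop.
Optimal diet: crayfish, shiners — 2 of 5 types.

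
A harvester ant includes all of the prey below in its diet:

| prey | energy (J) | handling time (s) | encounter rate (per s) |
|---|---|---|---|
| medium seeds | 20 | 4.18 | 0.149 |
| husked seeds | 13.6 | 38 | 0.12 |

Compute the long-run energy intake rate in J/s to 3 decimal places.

R = Σλ_iE_i / (1 + Σλ_ih_i)
Numerator: 0.149×20 + 0.12×13.6 = 4.612
Denominator: 1 + 0.149×4.18 + 0.12×38 = 6.183
R = 4.612/6.183 = 0.7459 J/s

0.746 J/s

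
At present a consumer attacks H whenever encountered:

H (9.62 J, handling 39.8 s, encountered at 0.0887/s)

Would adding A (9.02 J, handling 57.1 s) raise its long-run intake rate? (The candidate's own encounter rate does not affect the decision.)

Current rate: (0.0887×9.62)/(1 + 0.0887×39.8) = 0.1884 J/s.
A: E/h = 9.02/57.1 = 0.158 J/s.
Since 0.158 < R, time spent handling A is better spent searching.

No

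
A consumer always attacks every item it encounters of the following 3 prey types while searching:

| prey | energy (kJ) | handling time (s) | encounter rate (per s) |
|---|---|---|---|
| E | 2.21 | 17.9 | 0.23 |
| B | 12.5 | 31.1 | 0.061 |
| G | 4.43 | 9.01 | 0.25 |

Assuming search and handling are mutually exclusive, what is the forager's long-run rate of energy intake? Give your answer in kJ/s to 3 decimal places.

0.257 kJ/s

R = (0.23×2.21 + 0.061×12.5 + 0.25×4.43) / (1 + 0.23×17.9 + 0.061×31.1 + 0.25×9.01) = 2.378/9.267 = 0.2567 kJ/s.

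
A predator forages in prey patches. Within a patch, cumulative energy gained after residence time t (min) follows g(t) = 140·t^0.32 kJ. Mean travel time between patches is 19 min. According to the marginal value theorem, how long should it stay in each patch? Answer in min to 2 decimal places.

8.94 min

Maximise g(t)/(T+t): set derivative to zero → g'(t)(T+t) = g(t).
g'(t) = 0.32·140·t^-0.68. Setting 0.32·140·t^-0.68 = 140·t^0.32/(19+t) gives 0.32(19+t) = t, so 0.68·t = 0.32×19.
t* = 0.32×19/0.68 = 8.941 min.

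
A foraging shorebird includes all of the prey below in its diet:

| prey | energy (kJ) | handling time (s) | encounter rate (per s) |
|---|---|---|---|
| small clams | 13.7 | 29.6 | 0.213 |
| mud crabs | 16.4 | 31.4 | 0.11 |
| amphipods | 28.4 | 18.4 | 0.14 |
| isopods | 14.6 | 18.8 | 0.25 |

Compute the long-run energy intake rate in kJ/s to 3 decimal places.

R = (0.213×13.7 + 0.11×16.4 + 0.14×28.4 + 0.25×14.6) / (1 + 0.213×29.6 + 0.11×31.4 + 0.14×18.4 + 0.25×18.8) = 12.35/18.03 = 0.6847 kJ/s.

0.685 kJ/s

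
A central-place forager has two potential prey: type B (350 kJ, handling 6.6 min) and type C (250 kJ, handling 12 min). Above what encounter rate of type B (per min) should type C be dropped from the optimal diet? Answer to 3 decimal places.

0.098 per min

Drop type C once their profitability E₂/h₂ falls below the rate achievable on type B alone: E₂/h₂ = λE₁/(1 + λh₁).
Solve for λ: λE₁h₂ = E₂(1 + λh₁) → λ(E₁h₂ − E₂h₁) = E₂ → λ = E₂/(E₁h₂ − E₂h₁).
λ = 250/(350×12 − 250×6.6) = 250/2550 = 0.09804 per min.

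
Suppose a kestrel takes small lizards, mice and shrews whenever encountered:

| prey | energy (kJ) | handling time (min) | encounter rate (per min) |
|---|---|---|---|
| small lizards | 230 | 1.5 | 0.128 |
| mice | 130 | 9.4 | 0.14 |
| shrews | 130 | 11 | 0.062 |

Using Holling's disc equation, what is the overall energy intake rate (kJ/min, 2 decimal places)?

R = (0.128×230 + 0.14×130 + 0.062×130) / (1 + 0.128×1.5 + 0.14×9.4 + 0.062×11) = 55.7/3.19 = 17.46 kJ/min.

17.46 kJ/min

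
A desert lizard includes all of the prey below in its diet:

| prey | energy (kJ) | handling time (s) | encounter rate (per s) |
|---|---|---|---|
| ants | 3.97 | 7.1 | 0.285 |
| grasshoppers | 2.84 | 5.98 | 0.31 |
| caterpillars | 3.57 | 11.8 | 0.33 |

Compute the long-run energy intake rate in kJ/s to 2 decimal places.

Energy encountered per unit search time: 0.285×3.97 + 0.31×2.84 + 0.33×3.57 = 3.19 kJ/s.
Handling time per unit search time: 0.285×7.1 + 0.31×5.98 + 0.33×11.8 = 7.771.
Rate = 3.19/(1 + 7.771) = 0.3637 kJ/s.

0.36 kJ/s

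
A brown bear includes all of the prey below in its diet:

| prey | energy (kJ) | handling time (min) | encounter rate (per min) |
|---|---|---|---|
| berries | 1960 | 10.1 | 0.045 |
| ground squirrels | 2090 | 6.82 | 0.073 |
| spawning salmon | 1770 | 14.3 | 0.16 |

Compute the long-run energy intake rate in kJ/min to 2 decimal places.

R = (0.045×1960 + 0.073×2090 + 0.16×1770) / (1 + 0.045×10.1 + 0.073×6.82 + 0.16×14.3) = 524/4.24 = 123.6 kJ/min.

123.57 kJ/min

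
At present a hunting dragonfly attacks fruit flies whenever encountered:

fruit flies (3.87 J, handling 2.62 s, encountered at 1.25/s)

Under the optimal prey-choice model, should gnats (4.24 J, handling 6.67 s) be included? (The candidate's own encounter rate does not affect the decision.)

No

Current rate: (1.25×3.87)/(1 + 1.25×2.62) = 1.132 J/s.
gnats: E/h = 4.24/6.67 = 0.6357 J/s.
Since 0.6357 < R, time spent handling gnats is better spent searching.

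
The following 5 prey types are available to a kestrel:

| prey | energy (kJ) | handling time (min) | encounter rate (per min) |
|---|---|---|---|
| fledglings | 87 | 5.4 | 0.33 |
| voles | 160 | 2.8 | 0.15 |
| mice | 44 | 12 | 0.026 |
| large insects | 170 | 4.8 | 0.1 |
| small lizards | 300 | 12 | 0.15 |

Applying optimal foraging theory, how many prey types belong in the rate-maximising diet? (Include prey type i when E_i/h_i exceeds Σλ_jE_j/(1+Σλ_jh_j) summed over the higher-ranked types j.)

Rank by E/h (kJ/min): voles 57.1, large insects 35.4, small lizards 25, fledglings 16.1, mice 3.67. Include each in turn until the next type's E/h falls below the running intake rate.
Rate on top 1: 16.9. large insects: 35.4 > 16.9 → include.
Rate on top 2: 21.58. small lizards: 25 > 21.58 → include.
Rate on top 3: 23.24. fledglings: 16.1 < 23.24 → exclude; stop.
Optimal diet: voles, large insects, small lizards — 3 of 5 types.

3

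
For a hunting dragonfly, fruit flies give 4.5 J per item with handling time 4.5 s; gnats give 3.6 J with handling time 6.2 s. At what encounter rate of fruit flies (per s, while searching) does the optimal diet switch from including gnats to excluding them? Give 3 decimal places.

Drop gnats once their profitability E₂/h₂ falls below the rate achievable on fruit flies alone: E₂/h₂ = λE₁/(1 + λh₁).
Solve for λ: λE₁h₂ = E₂(1 + λh₁) → λ(E₁h₂ − E₂h₁) = E₂ → λ = E₂/(E₁h₂ − E₂h₁).
λ = 3.6/(4.5×6.2 − 3.6×4.5) = 3.6/11.7 = 0.3077 per s.

0.308 per s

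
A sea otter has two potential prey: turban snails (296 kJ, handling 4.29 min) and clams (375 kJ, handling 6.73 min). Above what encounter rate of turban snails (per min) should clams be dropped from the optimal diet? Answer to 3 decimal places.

0.978 per min

Drop clams once their profitability E₂/h₂ falls below the rate achievable on turban snails alone: E₂/h₂ = λE₁/(1 + λh₁).
Solve for λ: λE₁h₂ = E₂(1 + λh₁) → λ(E₁h₂ − E₂h₁) = E₂ → λ = E₂/(E₁h₂ − E₂h₁).
λ = 375/(296×6.73 − 375×4.29) = 375/383.3 = 0.9783 per min.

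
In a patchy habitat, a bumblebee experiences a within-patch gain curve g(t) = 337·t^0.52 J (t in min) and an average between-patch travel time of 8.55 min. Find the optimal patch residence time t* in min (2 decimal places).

9.26 min

Maximise g(t)/(T+t): set derivative to zero → g'(t)(T+t) = g(t).
g'(t) = 0.52·337·t^-0.48. Setting 0.52·337·t^-0.48 = 337·t^0.52/(8.55+t) gives 0.52(8.55+t) = t, so 0.48·t = 0.52×8.55.
t* = 0.52×8.55/0.48 = 9.263 min.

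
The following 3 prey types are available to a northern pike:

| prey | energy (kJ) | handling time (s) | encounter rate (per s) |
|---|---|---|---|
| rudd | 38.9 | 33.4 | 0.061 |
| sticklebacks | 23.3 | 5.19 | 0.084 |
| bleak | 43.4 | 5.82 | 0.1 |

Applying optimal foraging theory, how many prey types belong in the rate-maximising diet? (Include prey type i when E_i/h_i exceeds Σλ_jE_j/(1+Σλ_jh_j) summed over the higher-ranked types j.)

2

Rank by E/h (kJ/s): bleak 7.46, sticklebacks 4.49, rudd 1.16. Include each in turn until the next type's E/h falls below the running intake rate.
Rate on top 1: 2.743. sticklebacks: 4.49 > 2.743 → include.
Rate on top 2: 3.121. rudd: 1.16 < 3.121 → exclude; stop.
Optimal diet: bleak, sticklebacks — 2 of 3 types.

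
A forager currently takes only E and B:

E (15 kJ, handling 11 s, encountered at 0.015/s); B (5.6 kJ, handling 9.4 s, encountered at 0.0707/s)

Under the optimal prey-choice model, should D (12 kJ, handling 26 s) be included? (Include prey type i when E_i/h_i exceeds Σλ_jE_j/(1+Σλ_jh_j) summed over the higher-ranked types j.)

Yes

Current rate: (0.015×15 + 0.0707×5.6)/(1 + 0.015×11 + 0.0707×9.4) = 0.3394 kJ/s.
D: E/h = 12/26 = 0.4615 kJ/s.
0.4615 > 0.3394, so adding D raises the average — include it.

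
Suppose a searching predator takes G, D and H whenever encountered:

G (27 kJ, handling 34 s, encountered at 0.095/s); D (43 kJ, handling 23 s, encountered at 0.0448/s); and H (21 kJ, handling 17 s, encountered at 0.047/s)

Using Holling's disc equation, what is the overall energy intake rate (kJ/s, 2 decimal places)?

0.90 kJ/s

Energy encountered per unit search time: 0.095×27 + 0.0448×43 + 0.047×21 = 5.478 kJ/s.
Handling time per unit search time: 0.095×34 + 0.0448×23 + 0.047×17 = 5.059.
Rate = 5.478/(1 + 5.059) = 0.9041 kJ/s.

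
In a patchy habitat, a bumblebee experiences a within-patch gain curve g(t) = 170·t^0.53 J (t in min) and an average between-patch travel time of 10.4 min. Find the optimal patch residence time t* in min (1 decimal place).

Optimal t* satisfies g'(t*) = g(t*)/(T + t*).
g'(t) = 0.53·170·t^-0.47. Setting 0.53·170·t^-0.47 = 170·t^0.53/(10.4+t) gives 0.53(10.4+t) = t, so 0.47·t = 0.53×10.4.
t* = 0.53×10.4/0.47 = 11.73 min.

11.7 min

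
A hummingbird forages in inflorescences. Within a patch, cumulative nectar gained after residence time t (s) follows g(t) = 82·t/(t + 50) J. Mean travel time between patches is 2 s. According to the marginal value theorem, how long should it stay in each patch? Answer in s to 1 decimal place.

Optimal t* satisfies g'(t*) = g(t*)/(T + t*).
g'(t) = 82·50/(t + 50)². Setting 82·50/(t+50)² = 82t/[(t+50)(2+t)] gives 50(2+t) = t(t+50), so t² = 50×2 = 100.
t* = √100 = 10 s.

10.0 s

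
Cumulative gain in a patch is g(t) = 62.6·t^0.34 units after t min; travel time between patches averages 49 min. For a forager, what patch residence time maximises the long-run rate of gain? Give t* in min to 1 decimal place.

25.2 min

Maximise g(t)/(T+t): set derivative to zero → g'(t)(T+t) = g(t).
g'(t) = 0.34·62.6·t^-0.66. Setting 0.34·62.6·t^-0.66 = 62.6·t^0.34/(49+t) gives 0.34(49+t) = t, so 0.66·t = 0.34×49.
t* = 0.34×49/0.66 = 25.24 min.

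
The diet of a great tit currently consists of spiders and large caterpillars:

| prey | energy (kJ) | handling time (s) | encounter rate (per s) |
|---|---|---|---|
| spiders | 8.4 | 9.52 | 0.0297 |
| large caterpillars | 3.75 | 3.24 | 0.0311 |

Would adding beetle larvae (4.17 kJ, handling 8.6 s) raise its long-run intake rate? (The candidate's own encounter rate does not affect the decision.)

Current rate: (0.0297×8.4 + 0.0311×3.75)/(1 + 0.0297×9.52 + 0.0311×3.24) = 0.2646 kJ/s.
Profitability of beetle larvae: 4.17/8.6 = 0.4849 kJ/s.
Since 0.4849 > R, including beetle larvae increases the long-run rate.

Yes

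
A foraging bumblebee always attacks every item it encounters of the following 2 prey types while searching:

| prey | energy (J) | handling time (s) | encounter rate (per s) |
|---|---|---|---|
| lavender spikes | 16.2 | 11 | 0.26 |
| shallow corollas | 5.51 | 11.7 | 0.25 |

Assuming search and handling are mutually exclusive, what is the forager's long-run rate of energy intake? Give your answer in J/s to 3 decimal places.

R = (0.26×16.2 + 0.25×5.51) / (1 + 0.26×11 + 0.25×11.7) = 5.589/6.785 = 0.8238 J/s.

0.824 J/s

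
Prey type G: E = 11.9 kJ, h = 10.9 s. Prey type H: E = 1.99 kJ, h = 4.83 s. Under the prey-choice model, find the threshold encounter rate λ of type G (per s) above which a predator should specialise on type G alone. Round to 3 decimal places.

The zero-one rule: include type H iff E₂/h₂ > λE₁/(1+λh₁). Equality gives the switch point.
λE₁h₂ = E₂ + λE₂h₁ ⇒ λ = E₂/(E₁h₂ − E₂h₁) = 1.99/(57.48 − 21.69) = 0.05561 per s.

0.056 per s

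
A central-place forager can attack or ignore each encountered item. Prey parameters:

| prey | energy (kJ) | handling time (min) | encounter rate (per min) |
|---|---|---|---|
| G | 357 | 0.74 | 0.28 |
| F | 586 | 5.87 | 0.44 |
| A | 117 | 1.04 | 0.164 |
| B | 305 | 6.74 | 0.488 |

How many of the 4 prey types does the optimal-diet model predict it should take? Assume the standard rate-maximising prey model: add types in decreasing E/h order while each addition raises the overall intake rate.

Profitabilities (E/h, kJ/min): G 482, A 112, F 99.8, B 45.3. Add prey in this order while the next type's profitability exceeds the intake rate on those already taken.
Rate on top 1: 82.8. A: 112 > 82.8 → include.
Rate on top 2: 86.48. F: 99.8 > 86.48 → include.
Rate on top 3: 95.19. B: 45.3 < 95.19 → exclude; stop.
Optimal diet: G, A, F — 3 of 4 types.

3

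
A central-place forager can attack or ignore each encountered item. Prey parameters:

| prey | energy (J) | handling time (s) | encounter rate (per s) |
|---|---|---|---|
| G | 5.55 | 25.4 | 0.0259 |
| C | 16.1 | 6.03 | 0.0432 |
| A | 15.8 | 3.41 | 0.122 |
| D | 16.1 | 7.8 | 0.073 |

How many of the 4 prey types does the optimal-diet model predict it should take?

Rank by E/h (J/s): A 4.63, C 2.67, D 2.06, G 0.219. Include each in turn until the next type's E/h falls below the running intake rate.
Rate on top 1: 1.361. C: 2.67 > 1.361 → include.
Rate on top 2: 1.565. D: 2.06 > 1.565 → include.
Rate on top 3: 1.691. G: 0.219 < 1.691 → exclude; stop.
Optimal diet: A, C, D — 3 of 4 types.

3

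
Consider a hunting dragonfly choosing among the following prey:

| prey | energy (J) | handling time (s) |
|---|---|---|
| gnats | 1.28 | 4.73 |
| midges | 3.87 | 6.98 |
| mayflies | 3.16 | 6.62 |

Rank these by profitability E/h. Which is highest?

Profitability E/h (J/s): gnats = 1.28/4.73 = 0.271, midges = 3.87/6.98 = 0.554, mayflies = 3.16/6.62 = 0.477.
Ranked: midges > mayflies > gnats.

midges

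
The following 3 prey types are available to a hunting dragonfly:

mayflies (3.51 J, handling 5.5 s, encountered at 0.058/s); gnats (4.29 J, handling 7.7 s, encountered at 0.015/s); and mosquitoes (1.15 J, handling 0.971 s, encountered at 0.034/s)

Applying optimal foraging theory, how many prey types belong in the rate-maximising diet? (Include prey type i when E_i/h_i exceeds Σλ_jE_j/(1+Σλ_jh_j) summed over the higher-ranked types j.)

Rank by E/h (J/s): mosquitoes 1.18, mayflies 0.638, gnats 0.557. Include each in turn until the next type's E/h falls below the running intake rate.
Rate on top 1: 0.03785. mayflies: 0.638 > 0.03785 → include.
Rate on top 2: 0.1795. gnats: 0.557 > 0.1795 → include.
Optimal diet: mosquitoes, mayflies, gnats — 3 of 3 types.

3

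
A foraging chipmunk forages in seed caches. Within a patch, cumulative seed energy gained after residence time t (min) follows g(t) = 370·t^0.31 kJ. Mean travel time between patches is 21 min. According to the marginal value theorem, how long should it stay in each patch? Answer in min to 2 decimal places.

9.43 min

By the marginal value theorem, leave when the instantaneous gain rate g'(t) equals the habitat-wide average g(t)/(T + t).
g'(t) = 0.31·370·t^-0.69. Setting 0.31·370·t^-0.69 = 370·t^0.31/(21+t) gives 0.31(21+t) = t, so 0.69·t = 0.31×21.
t* = 0.31×21/0.69 = 9.435 min.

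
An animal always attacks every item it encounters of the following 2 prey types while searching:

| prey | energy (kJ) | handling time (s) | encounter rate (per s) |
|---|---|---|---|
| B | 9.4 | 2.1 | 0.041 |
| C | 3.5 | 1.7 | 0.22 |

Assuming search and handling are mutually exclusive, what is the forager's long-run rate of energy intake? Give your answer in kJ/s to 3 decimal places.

0.791 kJ/s

Energy encountered per unit search time: 0.041×9.4 + 0.22×3.5 = 1.155 kJ/s.
Handling time per unit search time: 0.041×2.1 + 0.22×1.7 = 0.4601.
Rate = 1.155/(1 + 0.4601) = 0.7913 kJ/s.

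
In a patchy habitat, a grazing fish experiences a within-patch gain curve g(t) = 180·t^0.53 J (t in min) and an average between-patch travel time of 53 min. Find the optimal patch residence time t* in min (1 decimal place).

59.8 min

By the marginal value theorem, leave when the instantaneous gain rate g'(t) equals the habitat-wide average g(t)/(T + t).
g'(t) = 0.53·180·t^-0.47. Setting 0.53·180·t^-0.47 = 180·t^0.53/(53+t) gives 0.53(53+t) = t, so 0.47·t = 0.53×53.
t* = 0.53×53/0.47 = 59.77 min.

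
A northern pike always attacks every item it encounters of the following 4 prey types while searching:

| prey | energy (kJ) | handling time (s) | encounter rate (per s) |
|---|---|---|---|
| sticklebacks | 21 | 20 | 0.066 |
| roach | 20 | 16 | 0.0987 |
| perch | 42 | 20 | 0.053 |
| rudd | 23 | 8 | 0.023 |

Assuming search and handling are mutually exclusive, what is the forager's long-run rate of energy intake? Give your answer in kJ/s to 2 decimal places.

1.19 kJ/s

R = (0.066×21 + 0.0987×20 + 0.053×42 + 0.023×23) / (1 + 0.066×20 + 0.0987×16 + 0.053×20 + 0.023×8) = 6.115/5.143 = 1.189 kJ/s.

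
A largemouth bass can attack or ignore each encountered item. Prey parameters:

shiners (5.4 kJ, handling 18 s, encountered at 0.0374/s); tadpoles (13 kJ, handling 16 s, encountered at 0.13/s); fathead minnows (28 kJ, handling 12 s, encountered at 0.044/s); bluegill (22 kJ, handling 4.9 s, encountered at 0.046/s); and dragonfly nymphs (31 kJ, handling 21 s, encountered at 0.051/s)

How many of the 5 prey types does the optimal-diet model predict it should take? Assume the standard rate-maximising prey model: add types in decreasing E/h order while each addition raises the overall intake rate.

3

Profitabilities (E/h, kJ/s): bluegill 4.49, fathead minnows 2.33, dragonfly nymphs 1.48, tadpoles 0.812, shiners 0.3. Add prey in this order while the next type's profitability exceeds the intake rate on those already taken.
Rate on top 1: 0.8259. fathead minnows: 2.33 > 0.8259 → include.
Rate on top 2: 1.28. dragonfly nymphs: 1.48 > 1.28 → include.
Rate on top 3: 1.354. tadpoles: 0.812 < 1.354 → exclude; stop.
Optimal diet: bluegill, fathead minnows, dragonfly nymphs — 3 of 5 types.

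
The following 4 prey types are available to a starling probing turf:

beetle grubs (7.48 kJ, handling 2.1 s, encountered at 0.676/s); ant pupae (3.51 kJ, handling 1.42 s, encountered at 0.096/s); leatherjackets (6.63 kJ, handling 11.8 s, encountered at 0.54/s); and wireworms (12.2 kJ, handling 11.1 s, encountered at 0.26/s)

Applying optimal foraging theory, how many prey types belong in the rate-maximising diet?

E/h in descending order: beetle grubs 3.56, ant pupae 2.47, wireworms 1.1, leatherjackets 0.562 kJ/s. The optimal diet is the largest prefix of this list for which every included type satisfies E_i/h_i > R on the types above it.
Rate on top 1: 2.09. ant pupae: 2.47 > 2.09 → include.
Rate on top 2: 2.11. wireworms: 1.1 < 2.11 → exclude; stop.
Optimal diet: beetle grubs, ant pupae — 2 of 4 types.

2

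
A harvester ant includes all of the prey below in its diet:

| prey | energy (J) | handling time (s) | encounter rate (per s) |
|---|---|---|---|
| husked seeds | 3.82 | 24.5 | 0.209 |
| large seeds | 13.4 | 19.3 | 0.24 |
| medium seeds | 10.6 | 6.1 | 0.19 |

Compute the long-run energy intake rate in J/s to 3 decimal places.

Energy encountered per unit search time: 0.209×3.82 + 0.24×13.4 + 0.19×10.6 = 6.028 J/s.
Handling time per unit search time: 0.209×24.5 + 0.24×19.3 + 0.19×6.1 = 10.91.
Rate = 6.028/(1 + 10.91) = 0.5061 J/s.

0.506 J/s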